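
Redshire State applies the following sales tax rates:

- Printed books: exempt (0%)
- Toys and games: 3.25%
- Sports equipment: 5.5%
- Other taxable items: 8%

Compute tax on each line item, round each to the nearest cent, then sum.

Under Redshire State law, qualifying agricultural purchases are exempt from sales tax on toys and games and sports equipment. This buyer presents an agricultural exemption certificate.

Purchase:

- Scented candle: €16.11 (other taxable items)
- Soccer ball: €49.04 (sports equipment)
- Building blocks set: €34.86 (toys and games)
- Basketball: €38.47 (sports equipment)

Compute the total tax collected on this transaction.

€1.29

Scented candle €16.11: other taxable items → 8% → €1.29
Soccer ball €49.04: sports equipment, buyer-exempt → 0% → €0.00
Building blocks set €34.86: toys and games, buyer-exempt → 0% → €0.00
Basketball €38.47: sports equipment, buyer-exempt → 0% → €0.00
Total tax = €1.29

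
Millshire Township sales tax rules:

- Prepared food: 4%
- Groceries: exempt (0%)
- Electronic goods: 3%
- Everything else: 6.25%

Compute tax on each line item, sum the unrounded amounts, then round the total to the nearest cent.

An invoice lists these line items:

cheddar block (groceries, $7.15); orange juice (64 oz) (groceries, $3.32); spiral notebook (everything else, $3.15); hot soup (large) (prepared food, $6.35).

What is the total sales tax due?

$0.45

Cheddar block $7.15: groceries → 0% → $0.00
Orange juice (64 oz) $3.32: groceries → 0% → $0.00
Spiral notebook $3.15: everything else → 6.25% → $0.196875
Hot soup (large) $6.35: prepared food → 4% → $0.254
Unrounded tax sum = $0.450875 → $0.45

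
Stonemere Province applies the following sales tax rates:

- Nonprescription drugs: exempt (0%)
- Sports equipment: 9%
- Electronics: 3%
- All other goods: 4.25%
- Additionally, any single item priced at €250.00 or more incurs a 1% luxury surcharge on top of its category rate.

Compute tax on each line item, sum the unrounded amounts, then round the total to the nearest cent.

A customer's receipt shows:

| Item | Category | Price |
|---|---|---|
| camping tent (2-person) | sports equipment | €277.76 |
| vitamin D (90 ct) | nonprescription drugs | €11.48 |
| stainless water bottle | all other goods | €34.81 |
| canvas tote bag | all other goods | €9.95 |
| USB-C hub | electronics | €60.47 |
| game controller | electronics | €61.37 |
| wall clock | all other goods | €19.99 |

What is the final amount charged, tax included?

Camping tent (2-person) €277.76: sports equipment → 9% + 1% surcharge = 10% → €27.776
Vitamin D (90 ct) €11.48: nonprescription drugs → 0% → €0.00
Stainless water bottle €34.81: all other goods → 4.25% → €1.479425
Canvas tote bag €9.95: all other goods → 4.25% → €0.422875
USB-C hub €60.47: electronics → 3% → €1.8141
Game controller €61.37: electronics → 3% → €1.8411
Wall clock €19.99: all other goods → 4.25% → €0.849575
Subtotal = €475.83; unrounded tax = €34.183075 → €34.18; total due = €510.01

€510.01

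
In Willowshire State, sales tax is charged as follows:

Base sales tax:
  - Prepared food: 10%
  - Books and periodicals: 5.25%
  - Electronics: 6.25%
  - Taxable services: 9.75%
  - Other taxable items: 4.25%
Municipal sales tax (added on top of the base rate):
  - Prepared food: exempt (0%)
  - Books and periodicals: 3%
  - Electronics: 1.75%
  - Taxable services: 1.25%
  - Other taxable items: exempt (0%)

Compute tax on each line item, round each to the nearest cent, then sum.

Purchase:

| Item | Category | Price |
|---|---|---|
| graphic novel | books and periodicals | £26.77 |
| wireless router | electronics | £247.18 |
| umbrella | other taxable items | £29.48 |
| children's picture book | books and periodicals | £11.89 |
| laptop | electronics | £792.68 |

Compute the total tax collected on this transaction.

£87.62

Graphic novel £26.77: books and periodicals → 5.25% + 3% municipal = 8.25% → £2.21
Wireless router £247.18: electronics → 6.25% + 1.75% municipal = 8% → £19.77
Umbrella £29.48: other taxable items → 4.25% + 0% municipal = 4.25% → £1.25
Children's picture book £11.89: books and periodicals → 5.25% + 3% municipal = 8.25% → £0.98
Laptop £792.68: electronics → 6.25% + 1.75% municipal = 8% → £63.41
Total tax = £2.21 + £19.77 + £1.25 + £0.98 + £63.41 = £87.62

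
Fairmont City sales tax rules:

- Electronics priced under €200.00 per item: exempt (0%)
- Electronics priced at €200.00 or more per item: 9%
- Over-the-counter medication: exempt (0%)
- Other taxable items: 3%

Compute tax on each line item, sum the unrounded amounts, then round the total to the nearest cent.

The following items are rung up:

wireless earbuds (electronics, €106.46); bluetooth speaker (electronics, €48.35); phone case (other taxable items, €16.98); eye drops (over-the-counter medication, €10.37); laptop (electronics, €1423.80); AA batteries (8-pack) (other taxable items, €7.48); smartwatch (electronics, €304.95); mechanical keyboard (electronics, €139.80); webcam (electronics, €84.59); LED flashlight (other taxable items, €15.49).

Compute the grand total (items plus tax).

Wireless earbuds €106.46: electronics, under €200.00 → 0% → €0.00
Bluetooth speaker €48.35: electronics, under €200.00 → 0% → €0.00
Phone case €16.98: other taxable items → 3% → €0.5094
Eye drops €10.37: over-the-counter medication → 0% → €0.00
Laptop €1423.80: electronics, €200.00 or more → 9% → €128.142
AA batteries (8-pack) €7.48: other taxable items → 3% → €0.2244
Smartwatch €304.95: electronics, €200.00 or more → 9% → €27.4455
Mechanical keyboard €139.80: electronics, under €200.00 → 0% → €0.00
Webcam €84.59: electronics, under €200.00 → 0% → €0.00
LED flashlight €15.49: other taxable items → 3% → €0.4647
Subtotal = €2158.27; unrounded tax = €156.786 → €156.79; total due = €2315.06

€2315.06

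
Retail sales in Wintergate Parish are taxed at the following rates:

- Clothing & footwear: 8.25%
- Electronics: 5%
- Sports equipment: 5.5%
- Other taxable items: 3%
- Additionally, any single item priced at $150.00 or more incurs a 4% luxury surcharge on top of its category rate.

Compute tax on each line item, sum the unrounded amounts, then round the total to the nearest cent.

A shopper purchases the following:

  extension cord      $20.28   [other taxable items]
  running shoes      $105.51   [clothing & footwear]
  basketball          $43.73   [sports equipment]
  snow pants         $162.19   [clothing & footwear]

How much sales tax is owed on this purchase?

$31.59

Extension cord $20.28: other taxable items → 3% → $0.6084
Running shoes $105.51: clothing & footwear → 8.25% → $8.704575
Basketball $43.73: sports equipment → 5.5% → $2.40515
Snow pants $162.19: clothing & footwear → 8.25% + 4% surcharge = 12.25% → $19.868275
Unrounded tax sum = $31.5864 → $31.59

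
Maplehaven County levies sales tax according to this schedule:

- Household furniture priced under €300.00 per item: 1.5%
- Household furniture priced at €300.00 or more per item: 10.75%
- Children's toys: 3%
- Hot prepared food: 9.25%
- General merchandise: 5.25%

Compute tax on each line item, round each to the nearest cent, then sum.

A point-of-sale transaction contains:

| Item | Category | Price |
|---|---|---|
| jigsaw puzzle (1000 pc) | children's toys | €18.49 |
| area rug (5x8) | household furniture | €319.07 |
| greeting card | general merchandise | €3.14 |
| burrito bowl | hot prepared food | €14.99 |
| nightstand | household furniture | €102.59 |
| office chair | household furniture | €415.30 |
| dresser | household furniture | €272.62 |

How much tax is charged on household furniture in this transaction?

€84.57

Area rug (5x8) €319.07: household furniture, €300.00 or more → 10.75% → €34.30
Nightstand €102.59: household furniture, under €300.00 → 1.5% → €1.54
Office chair €415.30: household furniture, €300.00 or more → 10.75% → €44.64
Dresser €272.62: household furniture, under €300.00 → 1.5% → €4.09
Tax on household furniture = €34.30 + €1.54 + €44.64 + €4.09 = €84.57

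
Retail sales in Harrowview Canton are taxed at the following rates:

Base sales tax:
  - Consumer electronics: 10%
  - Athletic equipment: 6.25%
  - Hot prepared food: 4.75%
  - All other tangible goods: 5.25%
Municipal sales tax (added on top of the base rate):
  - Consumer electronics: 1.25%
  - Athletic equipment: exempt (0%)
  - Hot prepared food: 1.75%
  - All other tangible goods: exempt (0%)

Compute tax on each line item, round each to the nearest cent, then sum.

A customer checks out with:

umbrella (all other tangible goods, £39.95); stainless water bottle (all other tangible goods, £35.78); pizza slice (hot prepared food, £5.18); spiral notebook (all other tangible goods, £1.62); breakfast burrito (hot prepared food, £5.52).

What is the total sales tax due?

£4.77

Umbrella £39.95: all other tangible goods → 5.25% + 0% municipal = 5.25% → £2.10
Stainless water bottle £35.78: all other tangible goods → 5.25% + 0% municipal = 5.25% → £1.88
Pizza slice £5.18: hot prepared food → 4.75% + 1.75% municipal = 6.5% → £0.34
Spiral notebook £1.62: all other tangible goods → 5.25% + 0% municipal = 5.25% → £0.09
Breakfast burrito £5.52: hot prepared food → 4.75% + 1.75% municipal = 6.5% → £0.36
Total tax = £2.10 + £1.88 + £0.34 + £0.09 + £0.36 = £4.77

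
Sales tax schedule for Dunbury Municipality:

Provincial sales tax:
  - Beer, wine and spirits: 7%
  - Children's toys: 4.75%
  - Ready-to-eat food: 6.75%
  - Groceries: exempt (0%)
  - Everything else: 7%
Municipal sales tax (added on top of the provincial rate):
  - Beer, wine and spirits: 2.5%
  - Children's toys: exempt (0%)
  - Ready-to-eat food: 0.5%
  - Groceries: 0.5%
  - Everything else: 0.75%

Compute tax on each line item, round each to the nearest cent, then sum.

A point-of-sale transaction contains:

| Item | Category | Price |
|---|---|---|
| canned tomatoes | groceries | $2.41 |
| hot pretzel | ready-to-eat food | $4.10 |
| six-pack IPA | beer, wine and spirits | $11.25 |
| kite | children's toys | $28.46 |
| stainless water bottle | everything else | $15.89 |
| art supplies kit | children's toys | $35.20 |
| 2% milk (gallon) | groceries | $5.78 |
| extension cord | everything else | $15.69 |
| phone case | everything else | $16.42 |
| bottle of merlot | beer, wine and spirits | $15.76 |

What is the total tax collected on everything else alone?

Stainless water bottle $15.89: everything else → 7% + 0.75% municipal = 7.75% → $1.23
Extension cord $15.69: everything else → 7% + 0.75% municipal = 7.75% → $1.22
Phone case $16.42: everything else → 7% + 0.75% municipal = 7.75% → $1.27
Tax on everything else = $1.23 + $1.22 + $1.27 = $3.72

$3.72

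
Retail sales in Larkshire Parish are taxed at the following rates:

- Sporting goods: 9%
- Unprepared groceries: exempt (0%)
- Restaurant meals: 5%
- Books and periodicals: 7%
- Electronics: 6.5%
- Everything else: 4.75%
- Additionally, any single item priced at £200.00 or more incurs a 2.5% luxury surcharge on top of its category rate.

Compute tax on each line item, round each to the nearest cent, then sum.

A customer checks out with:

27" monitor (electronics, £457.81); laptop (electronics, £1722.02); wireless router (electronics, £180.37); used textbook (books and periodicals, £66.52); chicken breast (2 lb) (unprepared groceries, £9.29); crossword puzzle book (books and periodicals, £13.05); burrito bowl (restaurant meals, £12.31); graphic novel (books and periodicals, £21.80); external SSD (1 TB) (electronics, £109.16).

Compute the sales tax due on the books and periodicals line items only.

Used textbook £66.52: books and periodicals → 7% → £4.66
Crossword puzzle book £13.05: books and periodicals → 7% → £0.91
Graphic novel £21.80: books and periodicals → 7% → £1.53
Tax on books and periodicals = £4.66 + £0.91 + £1.53 = £7.10

£7.10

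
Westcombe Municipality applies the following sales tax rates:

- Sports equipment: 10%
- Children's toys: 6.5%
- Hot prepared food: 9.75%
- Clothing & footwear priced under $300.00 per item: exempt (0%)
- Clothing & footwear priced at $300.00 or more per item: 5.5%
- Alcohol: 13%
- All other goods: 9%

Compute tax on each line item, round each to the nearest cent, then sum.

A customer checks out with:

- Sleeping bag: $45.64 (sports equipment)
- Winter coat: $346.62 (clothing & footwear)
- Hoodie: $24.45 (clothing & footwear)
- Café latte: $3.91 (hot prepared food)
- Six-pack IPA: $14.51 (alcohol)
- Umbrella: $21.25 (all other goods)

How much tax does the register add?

$27.80

Sleeping bag $45.64: sports equipment → 10% → $4.56
Winter coat $346.62: clothing & footwear, $300.00 or more → 5.5% → $19.06
Hoodie $24.45: clothing & footwear, under $300.00 → 0% → $0.00
Café latte $3.91: hot prepared food → 9.75% → $0.38
Six-pack IPA $14.51: alcohol → 13% → $1.89
Umbrella $21.25: all other goods → 9% → $1.91
Total tax = $4.56 + $19.06 + $0.38 + $1.89 + $1.91 = $27.80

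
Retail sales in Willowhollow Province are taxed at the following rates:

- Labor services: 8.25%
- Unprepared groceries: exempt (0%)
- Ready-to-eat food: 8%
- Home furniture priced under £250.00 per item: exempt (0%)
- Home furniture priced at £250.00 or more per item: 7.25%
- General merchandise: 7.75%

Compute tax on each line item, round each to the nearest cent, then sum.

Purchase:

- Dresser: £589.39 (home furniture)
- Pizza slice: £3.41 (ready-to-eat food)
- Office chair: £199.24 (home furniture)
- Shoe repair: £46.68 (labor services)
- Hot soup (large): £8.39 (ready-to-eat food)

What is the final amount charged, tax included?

£894.63

Dresser £589.39: home furniture, £250.00 or more → 7.25% → £42.73
Pizza slice £3.41: ready-to-eat food → 8% → £0.27
Office chair £199.24: home furniture, under £250.00 → 0% → £0.00
Shoe repair £46.68: labor services → 8.25% → £3.85
Hot soup (large) £8.39: ready-to-eat food → 8% → £0.67
Subtotal = £847.11; tax = £47.52; total due = £894.63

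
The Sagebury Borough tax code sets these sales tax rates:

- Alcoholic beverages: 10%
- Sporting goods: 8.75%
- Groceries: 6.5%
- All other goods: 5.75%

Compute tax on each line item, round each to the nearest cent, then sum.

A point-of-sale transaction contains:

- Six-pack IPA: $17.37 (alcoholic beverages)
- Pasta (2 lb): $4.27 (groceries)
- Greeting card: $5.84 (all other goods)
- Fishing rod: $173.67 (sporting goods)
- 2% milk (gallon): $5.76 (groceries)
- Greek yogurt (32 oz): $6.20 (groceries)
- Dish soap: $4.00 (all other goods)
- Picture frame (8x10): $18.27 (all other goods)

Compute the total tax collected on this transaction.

Six-pack IPA $17.37: alcoholic beverages → 10% → $1.74
Pasta (2 lb) $4.27: groceries → 6.5% → $0.28
Greeting card $5.84: all other goods → 5.75% → $0.34
Fishing rod $173.67: sporting goods → 8.75% → $15.20
2% milk (gallon) $5.76: groceries → 6.5% → $0.37
Greek yogurt (32 oz) $6.20: groceries → 6.5% → $0.40
Dish soap $4.00: all other goods → 5.75% → $0.23
Picture frame (8x10) $18.27: all other goods → 5.75% → $1.05
Total tax = $1.74 + $0.28 + $0.34 + $15.20 + $0.37 + $0.40 + $0.23 + $1.05 = $19.61

$19.61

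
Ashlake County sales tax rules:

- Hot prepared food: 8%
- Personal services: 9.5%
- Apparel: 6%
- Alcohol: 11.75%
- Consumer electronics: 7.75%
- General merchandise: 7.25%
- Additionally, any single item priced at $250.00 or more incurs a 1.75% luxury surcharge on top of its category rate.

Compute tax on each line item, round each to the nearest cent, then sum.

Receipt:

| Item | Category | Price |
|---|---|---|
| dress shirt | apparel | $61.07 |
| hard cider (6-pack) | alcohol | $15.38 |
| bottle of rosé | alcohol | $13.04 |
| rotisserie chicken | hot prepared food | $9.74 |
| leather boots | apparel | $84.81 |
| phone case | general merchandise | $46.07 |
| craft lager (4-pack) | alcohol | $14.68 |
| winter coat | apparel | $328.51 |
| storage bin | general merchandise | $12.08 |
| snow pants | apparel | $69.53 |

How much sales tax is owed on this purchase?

Dress shirt $61.07: apparel → 6% → $3.66
Hard cider (6-pack) $15.38: alcohol → 11.75% → $1.81
Bottle of rosé $13.04: alcohol → 11.75% → $1.53
Rotisserie chicken $9.74: hot prepared food → 8% → $0.78
Leather boots $84.81: apparel → 6% → $5.09
Phone case $46.07: general merchandise → 7.25% → $3.34
Craft lager (4-pack) $14.68: alcohol → 11.75% → $1.72
Winter coat $328.51: apparel → 6% + 1.75% surcharge = 7.75% → $25.46
Storage bin $12.08: general merchandise → 7.25% → $0.88
Snow pants $69.53: apparel → 6% → $4.17
Total tax = $3.66 + $1.81 + $1.53 + $0.78 + $5.09 + $3.34 + $1.72 + $25.46 + $0.88 + $4.17 = $48.44

$48.44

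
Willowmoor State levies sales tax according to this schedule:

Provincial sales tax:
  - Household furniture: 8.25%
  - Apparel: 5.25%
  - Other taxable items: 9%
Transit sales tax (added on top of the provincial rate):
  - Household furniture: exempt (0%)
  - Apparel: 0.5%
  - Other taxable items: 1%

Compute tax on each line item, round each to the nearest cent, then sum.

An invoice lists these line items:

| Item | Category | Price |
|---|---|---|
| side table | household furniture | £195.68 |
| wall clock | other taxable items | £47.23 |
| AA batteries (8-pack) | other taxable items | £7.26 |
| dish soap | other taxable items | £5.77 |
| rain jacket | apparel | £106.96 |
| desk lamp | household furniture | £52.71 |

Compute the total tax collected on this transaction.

£32.67

Side table £195.68: household furniture → 8.25% + 0% transit = 8.25% → £16.14
Wall clock £47.23: other taxable items → 9% + 1% transit = 10% → £4.72
AA batteries (8-pack) £7.26: other taxable items → 9% + 1% transit = 10% → £0.73
Dish soap £5.77: other taxable items → 9% + 1% transit = 10% → £0.58
Rain jacket £106.96: apparel → 5.25% + 0.5% transit = 5.75% → £6.15
Desk lamp £52.71: household furniture → 8.25% + 0% transit = 8.25% → £4.35
Total tax = £16.14 + £4.72 + £0.73 + £0.58 + £6.15 + £4.35 = £32.67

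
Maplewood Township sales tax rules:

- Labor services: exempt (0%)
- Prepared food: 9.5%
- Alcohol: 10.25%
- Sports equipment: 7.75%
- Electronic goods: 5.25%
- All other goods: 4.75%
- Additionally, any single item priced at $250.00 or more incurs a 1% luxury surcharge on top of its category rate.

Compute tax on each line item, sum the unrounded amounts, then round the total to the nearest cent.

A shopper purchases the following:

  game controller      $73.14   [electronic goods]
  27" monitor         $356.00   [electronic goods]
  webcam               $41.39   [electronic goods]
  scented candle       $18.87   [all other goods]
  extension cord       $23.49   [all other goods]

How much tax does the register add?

Game controller $73.14: electronic goods → 5.25% → $3.83985
27" monitor $356.00: electronic goods → 5.25% + 1% surcharge = 6.25% → $22.25
Webcam $41.39: electronic goods → 5.25% → $2.172975
Scented candle $18.87: all other goods → 4.75% → $0.896325
Extension cord $23.49: all other goods → 4.75% → $1.115775
Unrounded tax sum = $30.274925 → $30.27

$30.27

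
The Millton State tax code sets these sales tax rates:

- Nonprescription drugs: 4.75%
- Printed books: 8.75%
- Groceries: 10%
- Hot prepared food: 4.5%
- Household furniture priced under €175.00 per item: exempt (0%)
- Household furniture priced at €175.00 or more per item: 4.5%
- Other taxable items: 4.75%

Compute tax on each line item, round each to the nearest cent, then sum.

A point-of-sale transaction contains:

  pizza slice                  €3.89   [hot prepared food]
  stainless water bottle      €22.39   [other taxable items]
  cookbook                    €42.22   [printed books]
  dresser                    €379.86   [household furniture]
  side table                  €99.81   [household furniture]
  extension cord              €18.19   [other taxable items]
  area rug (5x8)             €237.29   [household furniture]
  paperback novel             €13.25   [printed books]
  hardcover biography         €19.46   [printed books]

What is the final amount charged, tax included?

€872.78

Pizza slice €3.89: hot prepared food → 4.5% → €0.18
Stainless water bottle €22.39: other taxable items → 4.75% → €1.06
Cookbook €42.22: printed books → 8.75% → €3.69
Dresser €379.86: household furniture, €175.00 or more → 4.5% → €17.09
Side table €99.81: household furniture, under €175.00 → 0% → €0.00
Extension cord €18.19: other taxable items → 4.75% → €0.86
Area rug (5x8) €237.29: household furniture, €175.00 or more → 4.5% → €10.68
Paperback novel €13.25: printed books → 8.75% → €1.16
Hardcover biography €19.46: printed books → 8.75% → €1.70
Subtotal = €836.36; tax = €36.42; total due = €872.78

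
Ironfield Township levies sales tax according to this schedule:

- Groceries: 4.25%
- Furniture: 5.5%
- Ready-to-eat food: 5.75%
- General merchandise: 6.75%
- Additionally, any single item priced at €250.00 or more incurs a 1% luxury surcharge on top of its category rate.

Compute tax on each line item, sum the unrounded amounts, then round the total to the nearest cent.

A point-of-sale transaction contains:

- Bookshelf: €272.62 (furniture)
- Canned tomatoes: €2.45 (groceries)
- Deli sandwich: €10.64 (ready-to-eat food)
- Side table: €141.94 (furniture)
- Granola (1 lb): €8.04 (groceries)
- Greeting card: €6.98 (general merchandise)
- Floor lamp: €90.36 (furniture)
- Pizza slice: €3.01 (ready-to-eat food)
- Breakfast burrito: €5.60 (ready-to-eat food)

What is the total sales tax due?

Bookshelf €272.62: furniture → 5.5% + 1% surcharge = 6.5% → €17.7203
Canned tomatoes €2.45: groceries → 4.25% → €0.104125
Deli sandwich €10.64: ready-to-eat food → 5.75% → €0.6118
Side table €141.94: furniture → 5.5% → €7.8067
Granola (1 lb) €8.04: groceries → 4.25% → €0.3417
Greeting card €6.98: general merchandise → 6.75% → €0.47115
Floor lamp €90.36: furniture → 5.5% → €4.9698
Pizza slice €3.01: ready-to-eat food → 5.75% → €0.173075
Breakfast burrito €5.60: ready-to-eat food → 5.75% → €0.322
Unrounded tax sum = €32.52065 → €32.52

€32.52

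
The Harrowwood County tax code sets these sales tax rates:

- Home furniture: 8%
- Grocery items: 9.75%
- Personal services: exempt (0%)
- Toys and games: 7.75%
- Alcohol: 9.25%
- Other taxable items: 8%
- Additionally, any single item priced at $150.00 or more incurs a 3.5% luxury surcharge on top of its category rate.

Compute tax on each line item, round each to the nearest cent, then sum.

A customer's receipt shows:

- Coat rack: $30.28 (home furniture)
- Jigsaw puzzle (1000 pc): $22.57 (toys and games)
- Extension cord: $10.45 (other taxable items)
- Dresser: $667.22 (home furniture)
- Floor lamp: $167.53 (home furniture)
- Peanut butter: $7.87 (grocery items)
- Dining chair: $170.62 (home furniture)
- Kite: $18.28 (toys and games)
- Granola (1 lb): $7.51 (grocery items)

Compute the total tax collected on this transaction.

$123.55

Coat rack $30.28: home furniture → 8% → $2.42
Jigsaw puzzle (1000 pc) $22.57: toys and games → 7.75% → $1.75
Extension cord $10.45: other taxable items → 8% → $0.84
Dresser $667.22: home furniture → 8% + 3.5% surcharge = 11.5% → $76.73
Floor lamp $167.53: home furniture → 8% + 3.5% surcharge = 11.5% → $19.27
Peanut butter $7.87: grocery items → 9.75% → $0.77
Dining chair $170.62: home furniture → 8% + 3.5% surcharge = 11.5% → $19.62
Kite $18.28: toys and games → 7.75% → $1.42
Granola (1 lb) $7.51: grocery items → 9.75% → $0.73
Total tax = $2.42 + $1.75 + $0.84 + $76.73 + $19.27 + $0.77 + $19.62 + $1.42 + $0.73 = $123.55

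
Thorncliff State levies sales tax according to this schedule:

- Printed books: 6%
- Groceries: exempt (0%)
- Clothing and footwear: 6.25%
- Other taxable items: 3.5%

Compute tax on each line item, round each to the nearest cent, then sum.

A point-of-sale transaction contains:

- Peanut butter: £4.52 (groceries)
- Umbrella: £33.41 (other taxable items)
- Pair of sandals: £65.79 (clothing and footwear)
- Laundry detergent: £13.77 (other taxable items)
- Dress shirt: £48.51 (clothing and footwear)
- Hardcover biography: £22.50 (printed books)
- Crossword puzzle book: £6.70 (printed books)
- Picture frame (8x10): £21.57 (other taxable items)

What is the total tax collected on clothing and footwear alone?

£7.14

Pair of sandals £65.79: clothing and footwear → 6.25% → £4.11
Dress shirt £48.51: clothing and footwear → 6.25% → £3.03
Tax on clothing and footwear = £4.11 + £3.03 = £7.14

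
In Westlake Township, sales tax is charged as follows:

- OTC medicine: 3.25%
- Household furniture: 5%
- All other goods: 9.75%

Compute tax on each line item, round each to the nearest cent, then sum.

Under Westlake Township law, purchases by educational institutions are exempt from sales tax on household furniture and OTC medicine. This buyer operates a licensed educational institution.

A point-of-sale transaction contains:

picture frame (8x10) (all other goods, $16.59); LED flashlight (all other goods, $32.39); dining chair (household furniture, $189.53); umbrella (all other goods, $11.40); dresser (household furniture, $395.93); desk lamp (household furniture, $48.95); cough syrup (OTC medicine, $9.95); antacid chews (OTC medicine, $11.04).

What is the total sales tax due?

$5.89

Picture frame (8x10) $16.59: all other goods → 9.75% → $1.62
LED flashlight $32.39: all other goods → 9.75% → $3.16
Dining chair $189.53: household furniture, buyer-exempt → 0% → $0.00
Umbrella $11.40: all other goods → 9.75% → $1.11
Dresser $395.93: household furniture, buyer-exempt → 0% → $0.00
Desk lamp $48.95: household furniture, buyer-exempt → 0% → $0.00
Cough syrup $9.95: OTC medicine, buyer-exempt → 0% → $0.00
Antacid chews $11.04: OTC medicine, buyer-exempt → 0% → $0.00
Total tax = $1.62 + $3.16 + $1.11 = $5.89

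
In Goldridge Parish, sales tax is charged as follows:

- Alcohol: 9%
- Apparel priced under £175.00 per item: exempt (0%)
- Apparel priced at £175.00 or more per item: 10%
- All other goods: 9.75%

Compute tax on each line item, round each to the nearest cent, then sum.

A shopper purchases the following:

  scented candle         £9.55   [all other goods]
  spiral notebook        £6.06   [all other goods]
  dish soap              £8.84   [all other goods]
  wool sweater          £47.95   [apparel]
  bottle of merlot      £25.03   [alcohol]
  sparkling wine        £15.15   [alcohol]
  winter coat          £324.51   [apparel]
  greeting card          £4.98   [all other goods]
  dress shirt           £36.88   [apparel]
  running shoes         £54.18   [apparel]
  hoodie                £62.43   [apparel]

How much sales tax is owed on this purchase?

Scented candle £9.55: all other goods → 9.75% → £0.93
Spiral notebook £6.06: all other goods → 9.75% → £0.59
Dish soap £8.84: all other goods → 9.75% → £0.86
Wool sweater £47.95: apparel, under £175.00 → 0% → £0.00
Bottle of merlot £25.03: alcohol → 9% → £2.25
Sparkling wine £15.15: alcohol → 9% → £1.36
Winter coat £324.51: apparel, £175.00 or more → 10% → £32.45
Greeting card £4.98: all other goods → 9.75% → £0.49
Dress shirt £36.88: apparel, under £175.00 → 0% → £0.00
Running shoes £54.18: apparel, under £175.00 → 0% → £0.00
Hoodie £62.43: apparel, under £175.00 → 0% → £0.00
Total tax = £0.93 + £0.59 + £0.86 + £2.25 + £1.36 + £32.45 + £0.49 = £38.93

£38.93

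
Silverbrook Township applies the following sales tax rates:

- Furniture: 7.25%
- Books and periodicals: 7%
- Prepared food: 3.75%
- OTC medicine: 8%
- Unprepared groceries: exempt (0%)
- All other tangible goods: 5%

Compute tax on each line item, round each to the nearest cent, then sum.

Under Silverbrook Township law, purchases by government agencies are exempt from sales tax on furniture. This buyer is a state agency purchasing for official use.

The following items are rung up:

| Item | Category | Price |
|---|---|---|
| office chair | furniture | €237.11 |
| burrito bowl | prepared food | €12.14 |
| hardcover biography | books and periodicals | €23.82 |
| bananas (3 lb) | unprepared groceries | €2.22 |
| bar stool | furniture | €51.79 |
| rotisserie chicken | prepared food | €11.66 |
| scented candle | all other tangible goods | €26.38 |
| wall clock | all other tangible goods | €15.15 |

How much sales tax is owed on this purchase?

€4.65

Office chair €237.11: furniture, buyer-exempt → 0% → €0.00
Burrito bowl €12.14: prepared food → 3.75% → €0.46
Hardcover biography €23.82: books and periodicals → 7% → €1.67
Bananas (3 lb) €2.22: unprepared groceries → 0% → €0.00
Bar stool €51.79: furniture, buyer-exempt → 0% → €0.00
Rotisserie chicken €11.66: prepared food → 3.75% → €0.44
Scented candle €26.38: all other tangible goods → 5% → €1.32
Wall clock €15.15: all other tangible goods → 5% → €0.76
Total tax = €0.46 + €1.67 + €0.44 + €1.32 + €0.76 = €4.65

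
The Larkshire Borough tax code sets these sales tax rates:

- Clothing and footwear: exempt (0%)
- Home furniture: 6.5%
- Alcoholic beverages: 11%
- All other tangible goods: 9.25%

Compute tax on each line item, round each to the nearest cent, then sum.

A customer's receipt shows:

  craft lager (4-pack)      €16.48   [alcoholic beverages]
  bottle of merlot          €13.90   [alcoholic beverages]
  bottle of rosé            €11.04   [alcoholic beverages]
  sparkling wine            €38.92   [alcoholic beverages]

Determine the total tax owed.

€8.83

Craft lager (4-pack) €16.48: alcoholic beverages → 11% → €1.81
Bottle of merlot €13.90: alcoholic beverages → 11% → €1.53
Bottle of rosé €11.04: alcoholic beverages → 11% → €1.21
Sparkling wine €38.92: alcoholic beverages → 11% → €4.28
Total tax = €1.81 + €1.53 + €1.21 + €4.28 = €8.83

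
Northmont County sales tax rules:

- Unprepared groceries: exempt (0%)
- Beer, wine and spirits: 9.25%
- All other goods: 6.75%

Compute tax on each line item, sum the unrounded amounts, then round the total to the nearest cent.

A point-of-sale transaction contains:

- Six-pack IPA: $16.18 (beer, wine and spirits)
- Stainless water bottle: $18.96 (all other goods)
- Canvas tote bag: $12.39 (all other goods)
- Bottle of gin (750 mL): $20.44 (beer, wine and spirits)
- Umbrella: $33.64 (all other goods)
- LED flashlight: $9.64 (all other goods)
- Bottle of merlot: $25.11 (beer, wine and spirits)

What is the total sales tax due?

Six-pack IPA $16.18: beer, wine and spirits → 9.25% → $1.49665
Stainless water bottle $18.96: all other goods → 6.75% → $1.2798
Canvas tote bag $12.39: all other goods → 6.75% → $0.836325
Bottle of gin (750 mL) $20.44: beer, wine and spirits → 9.25% → $1.8907
Umbrella $33.64: all other goods → 6.75% → $2.2707
LED flashlight $9.64: all other goods → 6.75% → $0.6507
Bottle of merlot $25.11: beer, wine and spirits → 9.25% → $2.322675
Unrounded tax sum = $10.74755 → $10.75

$10.75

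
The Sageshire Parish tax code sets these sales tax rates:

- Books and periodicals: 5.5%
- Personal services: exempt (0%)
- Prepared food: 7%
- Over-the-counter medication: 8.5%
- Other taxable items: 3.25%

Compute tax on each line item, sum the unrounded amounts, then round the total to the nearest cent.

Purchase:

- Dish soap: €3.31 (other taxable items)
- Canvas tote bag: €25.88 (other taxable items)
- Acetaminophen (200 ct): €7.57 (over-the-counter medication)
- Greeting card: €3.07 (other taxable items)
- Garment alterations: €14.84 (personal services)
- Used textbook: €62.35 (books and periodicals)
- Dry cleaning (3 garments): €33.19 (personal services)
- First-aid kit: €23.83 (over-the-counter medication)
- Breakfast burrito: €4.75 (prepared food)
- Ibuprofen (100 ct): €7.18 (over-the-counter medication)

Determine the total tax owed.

Dish soap €3.31: other taxable items → 3.25% → €0.107575
Canvas tote bag €25.88: other taxable items → 3.25% → €0.8411
Acetaminophen (200 ct) €7.57: over-the-counter medication → 8.5% → €0.64345
Greeting card €3.07: other taxable items → 3.25% → €0.099775
Garment alterations €14.84: personal services → 0% → €0.00
Used textbook €62.35: books and periodicals → 5.5% → €3.42925
Dry cleaning (3 garments) €33.19: personal services → 0% → €0.00
First-aid kit €23.83: over-the-counter medication → 8.5% → €2.02555
Breakfast burrito €4.75: prepared food → 7% → €0.3325
Ibuprofen (100 ct) €7.18: over-the-counter medication → 8.5% → €0.6103
Unrounded tax sum = €8.0895 → €8.09

€8.09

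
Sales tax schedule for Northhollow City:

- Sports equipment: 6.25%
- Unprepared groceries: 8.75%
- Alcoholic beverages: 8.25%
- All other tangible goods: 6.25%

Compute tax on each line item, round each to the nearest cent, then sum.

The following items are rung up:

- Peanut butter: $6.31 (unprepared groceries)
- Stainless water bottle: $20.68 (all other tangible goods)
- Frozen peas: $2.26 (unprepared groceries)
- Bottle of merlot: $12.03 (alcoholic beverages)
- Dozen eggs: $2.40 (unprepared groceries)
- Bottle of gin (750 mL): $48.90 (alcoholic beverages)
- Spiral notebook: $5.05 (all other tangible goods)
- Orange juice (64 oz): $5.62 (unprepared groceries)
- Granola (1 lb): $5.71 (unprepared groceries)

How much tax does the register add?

Peanut butter $6.31: unprepared groceries → 8.75% → $0.55
Stainless water bottle $20.68: all other tangible goods → 6.25% → $1.29
Frozen peas $2.26: unprepared groceries → 8.75% → $0.20
Bottle of merlot $12.03: alcoholic beverages → 8.25% → $0.99
Dozen eggs $2.40: unprepared groceries → 8.75% → $0.21
Bottle of gin (750 mL) $48.90: alcoholic beverages → 8.25% → $4.03
Spiral notebook $5.05: all other tangible goods → 6.25% → $0.32
Orange juice (64 oz) $5.62: unprepared groceries → 8.75% → $0.49
Granola (1 lb) $5.71: unprepared groceries → 8.75% → $0.50
Total tax = $0.55 + $1.29 + $0.20 + $0.99 + $0.21 + $4.03 + $0.32 + $0.49 + $0.50 = $8.58

$8.58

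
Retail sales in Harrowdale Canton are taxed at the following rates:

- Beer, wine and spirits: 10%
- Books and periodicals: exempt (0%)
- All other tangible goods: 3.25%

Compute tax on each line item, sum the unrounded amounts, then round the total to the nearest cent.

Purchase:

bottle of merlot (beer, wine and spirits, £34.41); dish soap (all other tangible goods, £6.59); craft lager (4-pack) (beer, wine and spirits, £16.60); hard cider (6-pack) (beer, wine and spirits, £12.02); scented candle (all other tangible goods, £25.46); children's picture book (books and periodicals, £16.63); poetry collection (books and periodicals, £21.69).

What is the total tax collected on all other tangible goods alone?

£1.04

Dish soap £6.59: all other tangible goods → 3.25% → £0.214175
Scented candle £25.46: all other tangible goods → 3.25% → £0.82745
Tax on all other tangible goods: unrounded sum = £1.041625 → £1.04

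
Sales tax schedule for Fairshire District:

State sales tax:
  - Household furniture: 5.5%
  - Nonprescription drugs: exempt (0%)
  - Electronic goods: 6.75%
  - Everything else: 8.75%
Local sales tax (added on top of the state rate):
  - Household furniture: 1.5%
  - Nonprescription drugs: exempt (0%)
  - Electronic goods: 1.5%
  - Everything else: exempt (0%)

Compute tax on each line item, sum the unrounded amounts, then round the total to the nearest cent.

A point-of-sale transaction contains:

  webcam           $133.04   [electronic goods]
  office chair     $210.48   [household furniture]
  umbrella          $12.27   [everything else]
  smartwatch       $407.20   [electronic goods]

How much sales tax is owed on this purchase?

Webcam $133.04: electronic goods → 6.75% + 1.5% local = 8.25% → $10.9758
Office chair $210.48: household furniture → 5.5% + 1.5% local = 7% → $14.7336
Umbrella $12.27: everything else → 8.75% + 0% local = 8.75% → $1.073625
Smartwatch $407.20: electronic goods → 6.75% + 1.5% local = 8.25% → $33.594
Unrounded tax sum = $60.377025 → $60.38

$60.38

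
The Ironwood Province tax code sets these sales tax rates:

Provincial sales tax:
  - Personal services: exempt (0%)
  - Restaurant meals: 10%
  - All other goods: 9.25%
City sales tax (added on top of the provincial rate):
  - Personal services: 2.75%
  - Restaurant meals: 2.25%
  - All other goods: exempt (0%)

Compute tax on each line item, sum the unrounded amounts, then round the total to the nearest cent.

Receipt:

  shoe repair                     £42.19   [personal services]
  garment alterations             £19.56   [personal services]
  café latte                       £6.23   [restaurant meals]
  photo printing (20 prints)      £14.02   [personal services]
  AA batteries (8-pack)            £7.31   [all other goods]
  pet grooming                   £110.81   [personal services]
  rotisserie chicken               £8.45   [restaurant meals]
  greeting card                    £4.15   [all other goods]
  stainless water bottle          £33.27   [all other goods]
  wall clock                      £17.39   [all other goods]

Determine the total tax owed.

£12.68

Shoe repair £42.19: personal services → 0% + 2.75% city = 2.75% → £1.160225
Garment alterations £19.56: personal services → 0% + 2.75% city = 2.75% → £0.5379
Café latte £6.23: restaurant meals → 10% + 2.25% city = 12.25% → £0.763175
Photo printing (20 prints) £14.02: personal services → 0% + 2.75% city = 2.75% → £0.38555
AA batteries (8-pack) £7.31: all other goods → 9.25% + 0% city = 9.25% → £0.676175
Pet grooming £110.81: personal services → 0% + 2.75% city = 2.75% → £3.047275
Rotisserie chicken £8.45: restaurant meals → 10% + 2.25% city = 12.25% → £1.035125
Greeting card £4.15: all other goods → 9.25% + 0% city = 9.25% → £0.383875
Stainless water bottle £33.27: all other goods → 9.25% + 0% city = 9.25% → £3.077475
Wall clock £17.39: all other goods → 9.25% + 0% city = 9.25% → £1.608575
Unrounded tax sum = £12.67535 → £12.68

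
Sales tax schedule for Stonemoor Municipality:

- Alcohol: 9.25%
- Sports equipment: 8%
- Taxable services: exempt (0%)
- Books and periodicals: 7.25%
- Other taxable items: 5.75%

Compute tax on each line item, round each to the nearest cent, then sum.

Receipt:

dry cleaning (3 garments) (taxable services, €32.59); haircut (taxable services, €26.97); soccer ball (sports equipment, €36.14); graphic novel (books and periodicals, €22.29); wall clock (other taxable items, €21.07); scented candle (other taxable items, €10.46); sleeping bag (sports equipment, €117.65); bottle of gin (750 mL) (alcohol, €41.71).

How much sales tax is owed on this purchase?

Dry cleaning (3 garments) €32.59: taxable services → 0% → €0.00
Haircut €26.97: taxable services → 0% → €0.00
Soccer ball €36.14: sports equipment → 8% → €2.89
Graphic novel €22.29: books and periodicals → 7.25% → €1.62
Wall clock €21.07: other taxable items → 5.75% → €1.21
Scented candle €10.46: other taxable items → 5.75% → €0.60
Sleeping bag €117.65: sports equipment → 8% → €9.41
Bottle of gin (750 mL) €41.71: alcohol → 9.25% → €3.86
Total tax = €2.89 + €1.62 + €1.21 + €0.60 + €9.41 + €3.86 = €19.59

€19.59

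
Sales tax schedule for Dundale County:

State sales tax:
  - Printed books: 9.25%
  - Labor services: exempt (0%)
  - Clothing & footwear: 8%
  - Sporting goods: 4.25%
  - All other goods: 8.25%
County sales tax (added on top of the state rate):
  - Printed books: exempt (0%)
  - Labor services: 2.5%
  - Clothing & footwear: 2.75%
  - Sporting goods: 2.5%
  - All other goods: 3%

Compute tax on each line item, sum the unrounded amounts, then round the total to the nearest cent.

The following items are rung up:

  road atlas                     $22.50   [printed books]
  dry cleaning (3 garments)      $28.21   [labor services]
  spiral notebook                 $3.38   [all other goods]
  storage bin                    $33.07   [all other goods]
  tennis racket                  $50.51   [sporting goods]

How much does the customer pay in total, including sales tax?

Road atlas $22.50: printed books → 9.25% + 0% county = 9.25% → $2.08125
Dry cleaning (3 garments) $28.21: labor services → 0% + 2.5% county = 2.5% → $0.70525
Spiral notebook $3.38: all other goods → 8.25% + 3% county = 11.25% → $0.38025
Storage bin $33.07: all other goods → 8.25% + 3% county = 11.25% → $3.720375
Tennis racket $50.51: sporting goods → 4.25% + 2.5% county = 6.75% → $3.409425
Subtotal = $137.67; unrounded tax = $10.29655 → $10.30; total due = $147.97

$147.97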